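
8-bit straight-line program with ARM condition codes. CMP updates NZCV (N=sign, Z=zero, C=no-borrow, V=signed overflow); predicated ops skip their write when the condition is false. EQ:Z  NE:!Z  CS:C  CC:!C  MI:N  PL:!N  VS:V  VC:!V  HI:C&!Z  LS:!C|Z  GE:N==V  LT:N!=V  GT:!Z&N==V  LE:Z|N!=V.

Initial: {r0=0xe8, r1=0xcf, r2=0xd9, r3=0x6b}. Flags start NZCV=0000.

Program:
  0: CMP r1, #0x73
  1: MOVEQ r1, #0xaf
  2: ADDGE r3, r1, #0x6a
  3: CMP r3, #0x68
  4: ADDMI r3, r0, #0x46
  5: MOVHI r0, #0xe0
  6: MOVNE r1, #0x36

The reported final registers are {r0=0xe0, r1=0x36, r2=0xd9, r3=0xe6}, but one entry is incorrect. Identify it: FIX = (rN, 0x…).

FIX = (r3, 0x6b)

[0] flags=0011 → (cmp)
[1] flags=0011 EQ?F → skip
[2] flags=0011 GE?F → skip
[3] flags=0010 → (cmp)
[4] flags=0010 MI?F → skip
[5] flags=0010 HI?T → r0=0xe0
[6] flags=0010 NE?T → r1=0x36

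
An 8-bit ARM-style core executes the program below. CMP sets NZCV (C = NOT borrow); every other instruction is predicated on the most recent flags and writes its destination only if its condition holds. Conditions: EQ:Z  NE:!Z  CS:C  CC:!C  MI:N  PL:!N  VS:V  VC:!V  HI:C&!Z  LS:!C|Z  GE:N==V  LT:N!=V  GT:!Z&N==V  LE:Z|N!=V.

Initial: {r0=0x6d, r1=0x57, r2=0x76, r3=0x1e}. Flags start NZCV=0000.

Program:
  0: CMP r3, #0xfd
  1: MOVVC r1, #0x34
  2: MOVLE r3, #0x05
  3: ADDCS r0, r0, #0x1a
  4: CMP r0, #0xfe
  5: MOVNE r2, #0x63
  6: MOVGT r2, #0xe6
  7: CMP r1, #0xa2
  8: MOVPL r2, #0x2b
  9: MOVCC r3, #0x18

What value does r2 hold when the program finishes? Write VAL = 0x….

VAL = 0xe6

[0] flags=0000 → (cmp)
[1] flags=0000 VC?T → r1=0x34
[2] flags=0000 LE?F → skip
[3] flags=0000 CS?F → skip
[4] flags=0000 → (cmp)
[5] flags=0000 NE?T → r2=0x63
[6] flags=0000 GT?T → r2=0xe6
[7] flags=1001 → (cmp)
[8] flags=1001 PL?F → skip
[9] flags=1001 CC?T → r3=0x18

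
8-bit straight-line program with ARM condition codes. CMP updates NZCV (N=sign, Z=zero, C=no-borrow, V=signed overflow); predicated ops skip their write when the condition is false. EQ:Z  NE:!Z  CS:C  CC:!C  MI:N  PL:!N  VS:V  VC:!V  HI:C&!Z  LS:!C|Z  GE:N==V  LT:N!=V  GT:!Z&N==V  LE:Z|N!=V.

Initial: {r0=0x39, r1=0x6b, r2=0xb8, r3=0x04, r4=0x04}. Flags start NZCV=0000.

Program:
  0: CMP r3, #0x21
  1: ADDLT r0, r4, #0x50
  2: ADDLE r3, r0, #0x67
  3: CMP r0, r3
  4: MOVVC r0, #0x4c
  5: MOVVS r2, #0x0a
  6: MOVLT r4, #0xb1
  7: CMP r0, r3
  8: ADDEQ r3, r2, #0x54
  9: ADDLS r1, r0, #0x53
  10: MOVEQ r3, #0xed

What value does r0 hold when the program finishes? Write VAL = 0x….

VAL = 0x54

[0] flags=1000 → (cmp)
[1] flags=1000 LT?T → r0=0x54
[2] flags=1000 LE?T → r3=0xbb
[3] flags=1001 → (cmp)
[4] flags=1001 VC?F → skip
[5] flags=1001 VS?T → r2=0x0a
[6] flags=1001 LT?F → skip
[7] flags=1001 → (cmp)
[8] flags=1001 EQ?F → skip
[9] flags=1001 LS?T → r1=0xa7
[10] flags=1001 EQ?F → skip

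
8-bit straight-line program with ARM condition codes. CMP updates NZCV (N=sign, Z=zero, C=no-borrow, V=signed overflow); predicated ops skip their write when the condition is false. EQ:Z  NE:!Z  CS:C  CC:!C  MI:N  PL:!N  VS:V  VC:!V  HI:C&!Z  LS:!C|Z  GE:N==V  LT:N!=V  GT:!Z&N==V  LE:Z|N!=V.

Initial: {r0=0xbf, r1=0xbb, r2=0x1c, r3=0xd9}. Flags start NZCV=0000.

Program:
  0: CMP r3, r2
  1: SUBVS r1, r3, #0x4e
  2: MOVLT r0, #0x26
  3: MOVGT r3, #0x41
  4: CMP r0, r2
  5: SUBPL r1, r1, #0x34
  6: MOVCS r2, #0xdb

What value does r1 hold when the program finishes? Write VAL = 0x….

VAL = 0x87

[0] flags=1010 → (cmp)
[1] flags=1010 VS?F → skip
[2] flags=1010 LT?T → r0=0x26
[3] flags=1010 GT?F → skip
[4] flags=0010 → (cmp)
[5] flags=0010 PL?T → r1=0x87
[6] flags=0010 CS?T → r2=0xdb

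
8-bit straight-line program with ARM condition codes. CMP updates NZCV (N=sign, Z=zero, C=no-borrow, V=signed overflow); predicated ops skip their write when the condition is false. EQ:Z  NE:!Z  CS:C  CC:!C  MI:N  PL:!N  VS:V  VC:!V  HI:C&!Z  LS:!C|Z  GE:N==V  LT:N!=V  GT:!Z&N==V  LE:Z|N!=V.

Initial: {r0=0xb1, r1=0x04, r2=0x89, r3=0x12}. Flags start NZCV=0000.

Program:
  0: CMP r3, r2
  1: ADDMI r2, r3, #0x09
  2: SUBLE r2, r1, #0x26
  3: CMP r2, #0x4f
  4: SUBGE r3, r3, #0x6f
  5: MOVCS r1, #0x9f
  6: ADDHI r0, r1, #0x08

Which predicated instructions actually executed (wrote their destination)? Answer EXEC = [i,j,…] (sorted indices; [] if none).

0: ✓ CMP  NZCV=1001
1: ✓ ADDMI  r2←0x1b
2: · SUBLE
3: ✓ CMP  NZCV=1000
4: · SUBGE
5: · MOVCS
6: · ADDHI

EXEC = [1]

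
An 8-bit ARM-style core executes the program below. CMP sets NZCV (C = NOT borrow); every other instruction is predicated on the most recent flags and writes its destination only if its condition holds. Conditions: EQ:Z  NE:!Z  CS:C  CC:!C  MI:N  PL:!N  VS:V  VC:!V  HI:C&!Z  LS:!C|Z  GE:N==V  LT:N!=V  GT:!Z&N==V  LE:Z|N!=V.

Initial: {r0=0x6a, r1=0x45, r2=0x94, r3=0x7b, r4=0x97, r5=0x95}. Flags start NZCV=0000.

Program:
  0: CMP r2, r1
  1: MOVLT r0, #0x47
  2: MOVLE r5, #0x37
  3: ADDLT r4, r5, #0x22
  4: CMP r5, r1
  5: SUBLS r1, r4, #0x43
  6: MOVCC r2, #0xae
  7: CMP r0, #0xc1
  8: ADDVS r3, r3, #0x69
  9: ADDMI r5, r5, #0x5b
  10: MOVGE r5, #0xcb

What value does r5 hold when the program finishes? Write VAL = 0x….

VAL = 0xcb

[0] flags=0011 → (cmp)
[1] flags=0011 LT?T → r0=0x47
[2] flags=0011 LE?T → r5=0x37
[3] flags=0011 LT?T → r4=0x59
[4] flags=1000 → (cmp)
[5] flags=1000 LS?T → r1=0x16
[6] flags=1000 CC?T → r2=0xae
[7] flags=1001 → (cmp)
[8] flags=1001 VS?T → r3=0xe4
[9] flags=1001 MI?T → r5=0x92
[10] flags=1001 GE?T → r5=0xcb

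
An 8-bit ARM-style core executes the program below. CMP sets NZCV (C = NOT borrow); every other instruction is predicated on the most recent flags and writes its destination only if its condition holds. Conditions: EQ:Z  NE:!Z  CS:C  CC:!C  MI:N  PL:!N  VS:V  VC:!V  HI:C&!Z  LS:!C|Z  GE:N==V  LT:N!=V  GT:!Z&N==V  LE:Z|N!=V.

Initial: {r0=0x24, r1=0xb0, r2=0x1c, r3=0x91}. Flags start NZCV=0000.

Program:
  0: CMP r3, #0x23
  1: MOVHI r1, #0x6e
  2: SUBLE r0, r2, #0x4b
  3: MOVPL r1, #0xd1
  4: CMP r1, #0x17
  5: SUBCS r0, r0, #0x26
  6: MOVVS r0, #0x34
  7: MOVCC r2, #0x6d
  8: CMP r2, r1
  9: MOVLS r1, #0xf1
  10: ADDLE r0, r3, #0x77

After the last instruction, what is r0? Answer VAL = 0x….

0: ✓ CMP  NZCV=0011
1: ✓ MOVHI  r1←0x6e
2: ✓ SUBLE  r0←0xd1
3: ✓ MOVPL  r1←0xd1
4: ✓ CMP  NZCV=1010
5: ✓ SUBCS  r0←0xab
6: · MOVVS
7: · MOVCC
8: ✓ CMP  NZCV=0000
9: ✓ MOVLS  r1←0xf1
10: · ADDLE

VAL = 0xab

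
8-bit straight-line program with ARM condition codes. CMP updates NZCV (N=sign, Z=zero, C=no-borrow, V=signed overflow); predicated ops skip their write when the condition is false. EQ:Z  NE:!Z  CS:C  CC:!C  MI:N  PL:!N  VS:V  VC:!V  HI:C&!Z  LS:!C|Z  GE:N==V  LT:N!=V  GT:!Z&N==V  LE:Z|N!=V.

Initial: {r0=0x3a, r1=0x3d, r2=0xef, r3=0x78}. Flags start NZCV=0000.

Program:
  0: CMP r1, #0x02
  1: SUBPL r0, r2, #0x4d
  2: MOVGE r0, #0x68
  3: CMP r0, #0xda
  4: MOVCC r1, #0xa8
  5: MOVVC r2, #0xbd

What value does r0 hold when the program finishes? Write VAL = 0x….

VAL = 0x68

0: ✓ CMP  NZCV=0010
1: ✓ SUBPL  r0←0xa2
2: ✓ MOVGE  r0←0x68
3: ✓ CMP  NZCV=1001
4: ✓ MOVCC  r1←0xa8
5: · MOVVC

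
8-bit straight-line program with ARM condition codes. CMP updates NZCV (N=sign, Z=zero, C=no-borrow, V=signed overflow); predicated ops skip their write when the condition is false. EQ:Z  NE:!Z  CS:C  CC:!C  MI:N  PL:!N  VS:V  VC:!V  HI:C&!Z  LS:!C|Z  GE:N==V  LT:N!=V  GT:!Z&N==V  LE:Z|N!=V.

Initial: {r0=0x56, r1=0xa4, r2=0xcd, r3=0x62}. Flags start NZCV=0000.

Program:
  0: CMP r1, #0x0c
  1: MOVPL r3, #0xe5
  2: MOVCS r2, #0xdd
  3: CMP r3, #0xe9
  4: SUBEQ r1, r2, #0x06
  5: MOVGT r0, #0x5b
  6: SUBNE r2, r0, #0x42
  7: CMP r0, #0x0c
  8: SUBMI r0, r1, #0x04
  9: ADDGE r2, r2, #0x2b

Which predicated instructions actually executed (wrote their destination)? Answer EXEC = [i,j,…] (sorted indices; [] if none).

0: ✓ CMP  NZCV=1010
1: · MOVPL
2: ✓ MOVCS  r2←0xdd
3: ✓ CMP  NZCV=0000
4: · SUBEQ
5: ✓ MOVGT  r0←0x5b
6: ✓ SUBNE  r2←0x19
7: ✓ CMP  NZCV=0010
8: · SUBMI
9: ✓ ADDGE  r2←0x44

EXEC = [2,5,6,9]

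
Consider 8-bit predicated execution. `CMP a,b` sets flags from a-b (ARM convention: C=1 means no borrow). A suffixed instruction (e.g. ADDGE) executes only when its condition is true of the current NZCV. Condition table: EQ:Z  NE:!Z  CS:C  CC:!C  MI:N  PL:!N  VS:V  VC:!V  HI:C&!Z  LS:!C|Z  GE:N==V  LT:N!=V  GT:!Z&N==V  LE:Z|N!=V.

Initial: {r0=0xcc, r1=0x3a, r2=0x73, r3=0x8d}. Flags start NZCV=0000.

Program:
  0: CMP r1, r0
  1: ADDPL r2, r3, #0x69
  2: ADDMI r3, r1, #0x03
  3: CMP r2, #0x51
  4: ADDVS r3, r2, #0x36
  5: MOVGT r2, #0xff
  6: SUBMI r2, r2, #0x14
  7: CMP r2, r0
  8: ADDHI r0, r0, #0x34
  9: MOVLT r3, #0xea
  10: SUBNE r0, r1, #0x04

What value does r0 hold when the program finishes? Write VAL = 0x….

VAL = 0x36

[0] flags=0000 → (cmp)
[1] flags=0000 PL?T → r2=0xf6
[2] flags=0000 MI?F → skip
[3] flags=1010 → (cmp)
[4] flags=1010 VS?F → skip
[5] flags=1010 GT?F → skip
[6] flags=1010 MI?T → r2=0xe2
[7] flags=0010 → (cmp)
[8] flags=0010 HI?T → r0=0x00
[9] flags=0010 LT?F → skip
[10] flags=0010 NE?T → r0=0x36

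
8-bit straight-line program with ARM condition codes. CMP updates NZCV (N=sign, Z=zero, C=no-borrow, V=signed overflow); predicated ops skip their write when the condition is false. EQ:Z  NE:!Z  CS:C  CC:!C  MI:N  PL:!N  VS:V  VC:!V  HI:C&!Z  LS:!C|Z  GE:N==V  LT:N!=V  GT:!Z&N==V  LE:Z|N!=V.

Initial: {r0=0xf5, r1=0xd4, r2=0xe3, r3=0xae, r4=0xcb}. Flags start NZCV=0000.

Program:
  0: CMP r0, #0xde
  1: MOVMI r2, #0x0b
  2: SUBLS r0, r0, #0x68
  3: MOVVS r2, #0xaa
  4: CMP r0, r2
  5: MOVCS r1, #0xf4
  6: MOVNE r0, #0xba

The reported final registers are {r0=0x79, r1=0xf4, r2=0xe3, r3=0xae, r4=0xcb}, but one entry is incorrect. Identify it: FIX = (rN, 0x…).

0: ✓ CMP  NZCV=0010
1: · MOVMI
2: · SUBLS
3: · MOVVS
4: ✓ CMP  NZCV=0010
5: ✓ MOVCS  r1←0xf4
6: ✓ MOVNE  r0←0xba

FIX = (r0, 0xba)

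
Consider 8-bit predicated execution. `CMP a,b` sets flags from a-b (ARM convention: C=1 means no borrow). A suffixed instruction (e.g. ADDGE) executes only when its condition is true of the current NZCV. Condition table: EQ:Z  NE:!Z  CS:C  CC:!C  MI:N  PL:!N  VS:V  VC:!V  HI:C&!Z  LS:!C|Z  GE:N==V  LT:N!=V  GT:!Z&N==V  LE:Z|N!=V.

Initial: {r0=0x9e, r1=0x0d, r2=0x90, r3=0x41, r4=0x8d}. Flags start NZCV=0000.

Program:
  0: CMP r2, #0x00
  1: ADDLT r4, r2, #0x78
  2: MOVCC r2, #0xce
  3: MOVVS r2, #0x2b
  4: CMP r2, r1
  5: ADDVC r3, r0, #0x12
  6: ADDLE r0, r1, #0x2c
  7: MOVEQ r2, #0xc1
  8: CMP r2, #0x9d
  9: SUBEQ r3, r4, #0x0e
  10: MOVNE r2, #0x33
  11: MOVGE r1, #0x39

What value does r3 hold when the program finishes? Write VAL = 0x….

0: ✓ CMP  NZCV=1010
1: ✓ ADDLT  r4←0x08
2: · MOVCC
3: · MOVVS
4: ✓ CMP  NZCV=1010
5: ✓ ADDVC  r3←0xb0
6: ✓ ADDLE  r0←0x39
7: · MOVEQ
8: ✓ CMP  NZCV=1000
9: · SUBEQ
10: ✓ MOVNE  r2←0x33
11: · MOVGE

VAL = 0xb0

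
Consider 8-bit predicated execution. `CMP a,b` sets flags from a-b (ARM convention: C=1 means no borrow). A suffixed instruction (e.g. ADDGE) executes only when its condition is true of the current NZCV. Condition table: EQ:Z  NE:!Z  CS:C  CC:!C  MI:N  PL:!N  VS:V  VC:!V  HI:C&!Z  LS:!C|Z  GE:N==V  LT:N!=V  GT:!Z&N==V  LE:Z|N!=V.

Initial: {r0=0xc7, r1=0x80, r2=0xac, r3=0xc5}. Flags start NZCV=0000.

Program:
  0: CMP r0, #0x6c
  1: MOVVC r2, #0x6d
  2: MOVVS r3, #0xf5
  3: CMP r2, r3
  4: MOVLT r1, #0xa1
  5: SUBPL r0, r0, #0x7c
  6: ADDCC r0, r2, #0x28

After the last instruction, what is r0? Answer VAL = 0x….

0: ✓ CMP  NZCV=0011
1: · MOVVC
2: ✓ MOVVS  r3←0xf5
3: ✓ CMP  NZCV=1000
4: ✓ MOVLT  r1←0xa1
5: · SUBPL
6: ✓ ADDCC  r0←0xd4

VAL = 0xd4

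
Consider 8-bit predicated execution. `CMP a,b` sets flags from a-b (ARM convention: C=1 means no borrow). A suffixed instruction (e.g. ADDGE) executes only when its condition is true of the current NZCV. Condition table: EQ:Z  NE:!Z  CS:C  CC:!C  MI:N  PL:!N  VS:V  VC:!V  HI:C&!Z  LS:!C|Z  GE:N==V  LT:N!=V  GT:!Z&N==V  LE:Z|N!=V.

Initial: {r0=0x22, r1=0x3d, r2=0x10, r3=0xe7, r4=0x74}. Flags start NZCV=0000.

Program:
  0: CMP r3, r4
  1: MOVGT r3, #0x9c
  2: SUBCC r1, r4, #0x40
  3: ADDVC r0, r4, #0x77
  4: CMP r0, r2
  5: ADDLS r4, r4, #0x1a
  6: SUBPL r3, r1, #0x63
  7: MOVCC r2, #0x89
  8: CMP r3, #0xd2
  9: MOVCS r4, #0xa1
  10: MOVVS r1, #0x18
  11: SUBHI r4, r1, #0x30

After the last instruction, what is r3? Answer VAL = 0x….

VAL = 0xda

0: ✓ CMP  NZCV=0011
1: · MOVGT
2: · SUBCC
3: · ADDVC
4: ✓ CMP  NZCV=0010
5: · ADDLS
6: ✓ SUBPL  r3←0xda
7: · MOVCC
8: ✓ CMP  NZCV=0010
9: ✓ MOVCS  r4←0xa1
10: · MOVVS
11: ✓ SUBHI  r4←0x0d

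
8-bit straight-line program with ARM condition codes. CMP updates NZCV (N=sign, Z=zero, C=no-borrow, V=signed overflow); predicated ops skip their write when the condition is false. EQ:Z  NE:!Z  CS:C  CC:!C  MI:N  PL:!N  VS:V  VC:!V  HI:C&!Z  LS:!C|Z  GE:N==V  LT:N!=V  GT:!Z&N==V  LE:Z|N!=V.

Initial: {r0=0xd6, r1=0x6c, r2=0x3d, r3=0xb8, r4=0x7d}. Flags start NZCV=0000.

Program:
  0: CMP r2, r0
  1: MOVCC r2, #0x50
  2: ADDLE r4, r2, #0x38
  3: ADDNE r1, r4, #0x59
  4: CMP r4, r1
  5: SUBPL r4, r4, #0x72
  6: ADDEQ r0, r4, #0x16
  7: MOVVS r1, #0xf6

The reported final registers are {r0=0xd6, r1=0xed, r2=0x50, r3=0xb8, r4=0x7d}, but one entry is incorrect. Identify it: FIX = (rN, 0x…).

FIX = (r1, 0xf6)

0: ✓ CMP  NZCV=0000
1: ✓ MOVCC  r2←0x50
2: · ADDLE
3: ✓ ADDNE  r1←0xd6
4: ✓ CMP  NZCV=1001
5: · SUBPL
6: · ADDEQ
7: ✓ MOVVS  r1←0xf6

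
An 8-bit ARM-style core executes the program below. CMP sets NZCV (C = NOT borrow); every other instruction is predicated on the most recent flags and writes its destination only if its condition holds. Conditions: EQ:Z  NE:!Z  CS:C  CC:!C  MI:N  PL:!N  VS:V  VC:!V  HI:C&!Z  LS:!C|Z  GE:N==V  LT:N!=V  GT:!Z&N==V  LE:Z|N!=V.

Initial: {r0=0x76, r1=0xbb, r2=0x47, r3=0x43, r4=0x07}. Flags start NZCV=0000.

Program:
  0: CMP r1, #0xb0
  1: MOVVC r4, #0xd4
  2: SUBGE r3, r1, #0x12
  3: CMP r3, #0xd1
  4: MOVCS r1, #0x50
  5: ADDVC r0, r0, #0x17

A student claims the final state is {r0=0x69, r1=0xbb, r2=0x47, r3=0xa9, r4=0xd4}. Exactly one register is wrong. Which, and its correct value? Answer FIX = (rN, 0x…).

FIX = (r0, 0x8d)

0: ✓ CMP  NZCV=0010
1: ✓ MOVVC  r4←0xd4
2: ✓ SUBGE  r3←0xa9
3: ✓ CMP  NZCV=1000
4: · MOVCS
5: ✓ ADDVC  r0←0x8d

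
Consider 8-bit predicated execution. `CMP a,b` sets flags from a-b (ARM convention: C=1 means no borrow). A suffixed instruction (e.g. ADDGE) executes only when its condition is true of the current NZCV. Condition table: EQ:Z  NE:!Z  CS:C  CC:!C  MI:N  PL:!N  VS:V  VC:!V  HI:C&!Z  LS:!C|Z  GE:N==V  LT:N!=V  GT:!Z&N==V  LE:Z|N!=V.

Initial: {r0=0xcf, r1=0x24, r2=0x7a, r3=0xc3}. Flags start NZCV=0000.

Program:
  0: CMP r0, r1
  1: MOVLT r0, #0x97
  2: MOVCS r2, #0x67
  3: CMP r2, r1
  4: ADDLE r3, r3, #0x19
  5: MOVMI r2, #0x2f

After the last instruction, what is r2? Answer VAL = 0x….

[0] flags=1010 → (cmp)
[1] flags=1010 LT?T → r0=0x97
[2] flags=1010 CS?T → r2=0x67
[3] flags=0010 → (cmp)
[4] flags=0010 LE?F → skip
[5] flags=0010 MI?F → skip

VAL = 0x67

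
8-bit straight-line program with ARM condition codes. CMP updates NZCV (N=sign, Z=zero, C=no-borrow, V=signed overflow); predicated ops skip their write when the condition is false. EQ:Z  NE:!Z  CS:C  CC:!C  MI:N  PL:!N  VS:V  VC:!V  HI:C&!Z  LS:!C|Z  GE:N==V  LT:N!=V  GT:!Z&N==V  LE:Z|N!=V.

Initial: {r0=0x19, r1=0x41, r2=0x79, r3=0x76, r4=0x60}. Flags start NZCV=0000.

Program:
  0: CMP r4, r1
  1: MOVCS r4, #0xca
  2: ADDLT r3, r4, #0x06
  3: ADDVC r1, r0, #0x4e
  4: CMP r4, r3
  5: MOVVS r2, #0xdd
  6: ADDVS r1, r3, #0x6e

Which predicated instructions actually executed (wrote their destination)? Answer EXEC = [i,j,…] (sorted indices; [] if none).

0: ✓ CMP  NZCV=0010
1: ✓ MOVCS  r4←0xca
2: · ADDLT
3: ✓ ADDVC  r1←0x67
4: ✓ CMP  NZCV=0011
5: ✓ MOVVS  r2←0xdd
6: ✓ ADDVS  r1←0xe4

EXEC = [1,3,5,6]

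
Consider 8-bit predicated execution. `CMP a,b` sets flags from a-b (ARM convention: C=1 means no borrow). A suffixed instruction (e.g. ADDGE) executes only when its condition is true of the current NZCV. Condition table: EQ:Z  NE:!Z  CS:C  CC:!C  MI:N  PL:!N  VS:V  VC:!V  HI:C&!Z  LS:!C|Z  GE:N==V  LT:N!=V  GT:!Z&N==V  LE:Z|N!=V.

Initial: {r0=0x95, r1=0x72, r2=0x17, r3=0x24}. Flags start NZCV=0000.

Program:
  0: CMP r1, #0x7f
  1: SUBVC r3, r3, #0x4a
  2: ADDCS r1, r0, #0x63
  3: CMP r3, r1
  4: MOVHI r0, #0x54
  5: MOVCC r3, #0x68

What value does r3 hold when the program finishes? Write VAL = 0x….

[0] flags=1000 → (cmp)
[1] flags=1000 VC?T → r3=0xda
[2] flags=1000 CS?F → skip
[3] flags=0011 → (cmp)
[4] flags=0011 HI?T → r0=0x54
[5] flags=0011 CC?F → skip

VAL = 0xda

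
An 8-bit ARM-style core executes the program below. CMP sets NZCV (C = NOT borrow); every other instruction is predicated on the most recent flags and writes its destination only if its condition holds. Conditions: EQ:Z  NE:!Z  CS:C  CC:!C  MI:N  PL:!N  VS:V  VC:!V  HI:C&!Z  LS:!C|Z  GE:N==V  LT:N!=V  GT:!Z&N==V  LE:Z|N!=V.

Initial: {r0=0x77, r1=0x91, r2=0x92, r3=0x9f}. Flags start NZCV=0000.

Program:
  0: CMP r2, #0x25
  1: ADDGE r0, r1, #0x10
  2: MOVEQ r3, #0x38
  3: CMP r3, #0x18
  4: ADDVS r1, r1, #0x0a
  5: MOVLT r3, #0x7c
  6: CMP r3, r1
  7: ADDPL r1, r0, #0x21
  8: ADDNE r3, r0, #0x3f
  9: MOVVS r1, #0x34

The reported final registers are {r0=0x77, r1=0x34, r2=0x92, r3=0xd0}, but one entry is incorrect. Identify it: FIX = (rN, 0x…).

[0] flags=0011 → (cmp)
[1] flags=0011 GE?F → skip
[2] flags=0011 EQ?F → skip
[3] flags=1010 → (cmp)
[4] flags=1010 VS?F → skip
[5] flags=1010 LT?T → r3=0x7c
[6] flags=1001 → (cmp)
[7] flags=1001 PL?F → skip
[8] flags=1001 NE?T → r3=0xb6
[9] flags=1001 VS?T → r1=0x34

FIX = (r3, 0xb6)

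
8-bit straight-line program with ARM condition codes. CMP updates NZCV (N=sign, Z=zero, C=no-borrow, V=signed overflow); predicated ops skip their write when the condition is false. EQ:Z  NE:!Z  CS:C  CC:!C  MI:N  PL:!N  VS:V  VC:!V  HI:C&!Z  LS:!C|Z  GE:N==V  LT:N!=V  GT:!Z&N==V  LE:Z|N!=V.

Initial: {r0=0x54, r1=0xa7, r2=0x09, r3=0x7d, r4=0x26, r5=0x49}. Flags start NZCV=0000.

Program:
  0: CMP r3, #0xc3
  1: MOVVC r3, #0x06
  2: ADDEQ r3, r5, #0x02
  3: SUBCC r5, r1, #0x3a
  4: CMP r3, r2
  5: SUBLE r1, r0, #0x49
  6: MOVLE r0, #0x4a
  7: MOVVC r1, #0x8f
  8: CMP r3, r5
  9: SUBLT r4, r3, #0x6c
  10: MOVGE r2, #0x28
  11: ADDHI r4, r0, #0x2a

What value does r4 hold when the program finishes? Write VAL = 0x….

0: ✓ CMP  NZCV=1001
1: · MOVVC
2: · ADDEQ
3: ✓ SUBCC  r5←0x6d
4: ✓ CMP  NZCV=0010
5: · SUBLE
6: · MOVLE
7: ✓ MOVVC  r1←0x8f
8: ✓ CMP  NZCV=0010
9: · SUBLT
10: ✓ MOVGE  r2←0x28
11: ✓ ADDHI  r4←0x7e

VAL = 0x7e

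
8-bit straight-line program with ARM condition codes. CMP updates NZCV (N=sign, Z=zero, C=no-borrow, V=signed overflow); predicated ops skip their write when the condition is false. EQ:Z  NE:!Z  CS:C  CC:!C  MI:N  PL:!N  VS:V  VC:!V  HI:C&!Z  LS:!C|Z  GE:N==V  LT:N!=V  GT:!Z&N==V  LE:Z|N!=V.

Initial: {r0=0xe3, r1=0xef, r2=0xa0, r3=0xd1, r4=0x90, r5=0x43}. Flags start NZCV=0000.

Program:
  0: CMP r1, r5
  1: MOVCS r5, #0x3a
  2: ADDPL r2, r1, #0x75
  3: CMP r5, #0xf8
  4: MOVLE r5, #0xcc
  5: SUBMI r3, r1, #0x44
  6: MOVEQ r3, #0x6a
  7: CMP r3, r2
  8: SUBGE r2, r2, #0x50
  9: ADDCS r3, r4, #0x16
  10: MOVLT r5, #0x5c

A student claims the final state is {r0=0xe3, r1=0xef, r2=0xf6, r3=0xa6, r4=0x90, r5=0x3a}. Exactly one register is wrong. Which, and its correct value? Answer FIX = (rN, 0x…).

0: ✓ CMP  NZCV=1010
1: ✓ MOVCS  r5←0x3a
2: · ADDPL
3: ✓ CMP  NZCV=0000
4: · MOVLE
5: · SUBMI
6: · MOVEQ
7: ✓ CMP  NZCV=0010
8: ✓ SUBGE  r2←0x50
9: ✓ ADDCS  r3←0xa6
10: · MOVLT

FIX = (r2, 0x50)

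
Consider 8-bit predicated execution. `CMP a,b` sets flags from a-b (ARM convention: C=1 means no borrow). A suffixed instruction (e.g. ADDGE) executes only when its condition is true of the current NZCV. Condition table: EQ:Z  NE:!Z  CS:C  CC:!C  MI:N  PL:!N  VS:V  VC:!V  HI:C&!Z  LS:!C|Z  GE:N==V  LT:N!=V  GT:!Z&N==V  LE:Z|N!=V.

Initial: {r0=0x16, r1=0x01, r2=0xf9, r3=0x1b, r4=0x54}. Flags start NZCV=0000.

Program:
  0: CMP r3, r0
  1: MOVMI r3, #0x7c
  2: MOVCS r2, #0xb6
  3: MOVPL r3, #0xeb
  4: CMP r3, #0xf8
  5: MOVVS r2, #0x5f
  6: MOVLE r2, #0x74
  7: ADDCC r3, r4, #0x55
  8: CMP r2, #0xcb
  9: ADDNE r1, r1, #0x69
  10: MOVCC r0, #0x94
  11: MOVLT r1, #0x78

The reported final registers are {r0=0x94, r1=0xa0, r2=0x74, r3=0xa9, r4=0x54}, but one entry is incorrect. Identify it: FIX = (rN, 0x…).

[0] flags=0010 → (cmp)
[1] flags=0010 MI?F → skip
[2] flags=0010 CS?T → r2=0xb6
[3] flags=0010 PL?T → r3=0xeb
[4] flags=1000 → (cmp)
[5] flags=1000 VS?F → skip
[6] flags=1000 LE?T → r2=0x74
[7] flags=1000 CC?T → r3=0xa9
[8] flags=1001 → (cmp)
[9] flags=1001 NE?T → r1=0x6a
[10] flags=1001 CC?T → r0=0x94
[11] flags=1001 LT?F → skip

FIX = (r1, 0x6a)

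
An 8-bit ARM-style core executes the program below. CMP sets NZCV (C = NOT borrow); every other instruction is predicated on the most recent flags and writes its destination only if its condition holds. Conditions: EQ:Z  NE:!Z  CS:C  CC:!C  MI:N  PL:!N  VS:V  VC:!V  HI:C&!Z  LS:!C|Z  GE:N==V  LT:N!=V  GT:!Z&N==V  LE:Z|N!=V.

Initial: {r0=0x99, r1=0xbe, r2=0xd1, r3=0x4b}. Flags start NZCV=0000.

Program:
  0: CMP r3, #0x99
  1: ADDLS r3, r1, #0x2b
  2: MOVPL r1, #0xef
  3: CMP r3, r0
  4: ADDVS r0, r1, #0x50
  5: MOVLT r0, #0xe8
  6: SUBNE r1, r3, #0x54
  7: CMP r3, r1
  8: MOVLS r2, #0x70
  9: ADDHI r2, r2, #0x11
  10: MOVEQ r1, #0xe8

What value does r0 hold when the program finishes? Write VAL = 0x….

[0] flags=1001 → (cmp)
[1] flags=1001 LS?T → r3=0xe9
[2] flags=1001 PL?F → skip
[3] flags=0010 → (cmp)
[4] flags=0010 VS?F → skip
[5] flags=0010 LT?F → skip
[6] flags=0010 NE?T → r1=0x95
[7] flags=0010 → (cmp)
[8] flags=0010 LS?F → skip
[9] flags=0010 HI?T → r2=0xe2
[10] flags=0010 EQ?F → skip

VAL = 0x99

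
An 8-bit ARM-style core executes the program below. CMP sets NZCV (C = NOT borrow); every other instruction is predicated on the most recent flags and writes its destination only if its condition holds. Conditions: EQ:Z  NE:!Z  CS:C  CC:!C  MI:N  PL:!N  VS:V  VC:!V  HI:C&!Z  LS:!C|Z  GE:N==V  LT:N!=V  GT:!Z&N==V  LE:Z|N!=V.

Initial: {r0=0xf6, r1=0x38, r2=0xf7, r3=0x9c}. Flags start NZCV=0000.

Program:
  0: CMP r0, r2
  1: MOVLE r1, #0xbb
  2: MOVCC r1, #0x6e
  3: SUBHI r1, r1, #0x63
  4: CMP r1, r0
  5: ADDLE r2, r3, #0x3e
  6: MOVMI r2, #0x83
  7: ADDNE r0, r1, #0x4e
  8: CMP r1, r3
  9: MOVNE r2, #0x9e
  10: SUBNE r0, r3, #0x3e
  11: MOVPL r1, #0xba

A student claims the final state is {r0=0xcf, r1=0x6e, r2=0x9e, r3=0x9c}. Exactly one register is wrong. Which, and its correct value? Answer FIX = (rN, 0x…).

FIX = (r0, 0x5e)

[0] flags=1000 → (cmp)
[1] flags=1000 LE?T → r1=0xbb
[2] flags=1000 CC?T → r1=0x6e
[3] flags=1000 HI?F → skip
[4] flags=0000 → (cmp)
[5] flags=0000 LE?F → skip
[6] flags=0000 MI?F → skip
[7] flags=0000 NE?T → r0=0xbc
[8] flags=1001 → (cmp)
[9] flags=1001 NE?T → r2=0x9e
[10] flags=1001 NE?T → r0=0x5e
[11] flags=1001 PL?F → skip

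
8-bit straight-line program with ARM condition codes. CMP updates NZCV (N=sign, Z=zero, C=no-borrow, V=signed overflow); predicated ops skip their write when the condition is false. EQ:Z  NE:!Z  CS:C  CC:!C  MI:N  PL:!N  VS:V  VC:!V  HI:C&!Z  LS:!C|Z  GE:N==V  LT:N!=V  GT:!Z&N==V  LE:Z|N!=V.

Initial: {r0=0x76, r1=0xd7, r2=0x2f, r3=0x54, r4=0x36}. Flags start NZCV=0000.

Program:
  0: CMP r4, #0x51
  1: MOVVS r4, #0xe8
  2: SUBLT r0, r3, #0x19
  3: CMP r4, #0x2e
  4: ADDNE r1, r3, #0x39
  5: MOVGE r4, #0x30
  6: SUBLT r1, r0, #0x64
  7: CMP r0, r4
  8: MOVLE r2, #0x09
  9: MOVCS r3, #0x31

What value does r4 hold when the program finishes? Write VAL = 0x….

VAL = 0x30

[0] flags=1000 → (cmp)
[1] flags=1000 VS?F → skip
[2] flags=1000 LT?T → r0=0x3b
[3] flags=0010 → (cmp)
[4] flags=0010 NE?T → r1=0x8d
[5] flags=0010 GE?T → r4=0x30
[6] flags=0010 LT?F → skip
[7] flags=0010 → (cmp)
[8] flags=0010 LE?F → skip
[9] flags=0010 CS?T → r3=0x31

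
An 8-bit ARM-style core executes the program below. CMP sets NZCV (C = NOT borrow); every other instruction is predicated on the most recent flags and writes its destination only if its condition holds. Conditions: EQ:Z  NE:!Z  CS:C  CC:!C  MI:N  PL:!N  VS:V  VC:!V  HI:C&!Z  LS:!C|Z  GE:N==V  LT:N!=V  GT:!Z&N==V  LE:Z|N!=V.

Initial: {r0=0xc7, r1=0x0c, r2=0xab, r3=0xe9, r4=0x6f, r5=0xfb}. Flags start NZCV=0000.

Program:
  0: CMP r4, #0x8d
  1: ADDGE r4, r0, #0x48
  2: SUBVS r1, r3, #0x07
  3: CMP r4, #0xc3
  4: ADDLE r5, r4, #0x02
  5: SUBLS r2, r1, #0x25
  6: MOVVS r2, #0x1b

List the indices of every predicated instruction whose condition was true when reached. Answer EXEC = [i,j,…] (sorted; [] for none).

EXEC = [1,2,5]

0: ✓ CMP  NZCV=1001
1: ✓ ADDGE  r4←0x0f
2: ✓ SUBVS  r1←0xe2
3: ✓ CMP  NZCV=0000
4: · ADDLE
5: ✓ SUBLS  r2←0xbd
6: · MOVVS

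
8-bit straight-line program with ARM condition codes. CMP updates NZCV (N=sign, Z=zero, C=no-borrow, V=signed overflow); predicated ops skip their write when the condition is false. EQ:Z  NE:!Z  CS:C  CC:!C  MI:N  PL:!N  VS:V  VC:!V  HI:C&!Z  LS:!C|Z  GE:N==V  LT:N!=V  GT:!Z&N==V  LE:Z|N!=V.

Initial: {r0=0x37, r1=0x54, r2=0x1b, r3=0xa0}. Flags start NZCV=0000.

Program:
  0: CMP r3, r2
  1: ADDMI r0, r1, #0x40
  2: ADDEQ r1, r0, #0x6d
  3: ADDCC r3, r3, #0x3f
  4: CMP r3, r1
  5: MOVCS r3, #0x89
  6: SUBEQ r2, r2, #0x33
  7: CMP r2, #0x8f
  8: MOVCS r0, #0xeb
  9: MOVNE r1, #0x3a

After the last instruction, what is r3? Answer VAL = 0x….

VAL = 0x89

[0] flags=1010 → (cmp)
[1] flags=1010 MI?T → r0=0x94
[2] flags=1010 EQ?F → skip
[3] flags=1010 CC?F → skip
[4] flags=0011 → (cmp)
[5] flags=0011 CS?T → r3=0x89
[6] flags=0011 EQ?F → skip
[7] flags=1001 → (cmp)
[8] flags=1001 CS?F → skip
[9] flags=1001 NE?T → r1=0x3a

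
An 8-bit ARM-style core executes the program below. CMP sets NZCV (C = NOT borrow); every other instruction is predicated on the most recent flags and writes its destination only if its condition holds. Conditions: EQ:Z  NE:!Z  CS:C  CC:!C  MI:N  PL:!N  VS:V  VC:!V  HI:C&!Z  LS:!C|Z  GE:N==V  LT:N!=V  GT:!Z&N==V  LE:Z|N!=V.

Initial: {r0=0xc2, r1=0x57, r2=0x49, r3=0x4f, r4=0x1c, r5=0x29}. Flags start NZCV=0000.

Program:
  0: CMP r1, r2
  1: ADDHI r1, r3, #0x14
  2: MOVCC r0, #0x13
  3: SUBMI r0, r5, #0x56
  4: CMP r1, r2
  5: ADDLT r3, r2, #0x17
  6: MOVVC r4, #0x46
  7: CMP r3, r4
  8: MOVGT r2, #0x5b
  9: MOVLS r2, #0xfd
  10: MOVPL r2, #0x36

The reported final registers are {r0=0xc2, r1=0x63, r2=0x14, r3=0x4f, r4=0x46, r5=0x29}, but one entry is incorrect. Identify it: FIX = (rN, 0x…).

[0] flags=0010 → (cmp)
[1] flags=0010 HI?T → r1=0x63
[2] flags=0010 CC?F → skip
[3] flags=0010 MI?F → skip
[4] flags=0010 → (cmp)
[5] flags=0010 LT?F → skip
[6] flags=0010 VC?T → r4=0x46
[7] flags=0010 → (cmp)
[8] flags=0010 GT?T → r2=0x5b
[9] flags=0010 LS?F → skip
[10] flags=0010 PL?T → r2=0x36

FIX = (r2, 0x36)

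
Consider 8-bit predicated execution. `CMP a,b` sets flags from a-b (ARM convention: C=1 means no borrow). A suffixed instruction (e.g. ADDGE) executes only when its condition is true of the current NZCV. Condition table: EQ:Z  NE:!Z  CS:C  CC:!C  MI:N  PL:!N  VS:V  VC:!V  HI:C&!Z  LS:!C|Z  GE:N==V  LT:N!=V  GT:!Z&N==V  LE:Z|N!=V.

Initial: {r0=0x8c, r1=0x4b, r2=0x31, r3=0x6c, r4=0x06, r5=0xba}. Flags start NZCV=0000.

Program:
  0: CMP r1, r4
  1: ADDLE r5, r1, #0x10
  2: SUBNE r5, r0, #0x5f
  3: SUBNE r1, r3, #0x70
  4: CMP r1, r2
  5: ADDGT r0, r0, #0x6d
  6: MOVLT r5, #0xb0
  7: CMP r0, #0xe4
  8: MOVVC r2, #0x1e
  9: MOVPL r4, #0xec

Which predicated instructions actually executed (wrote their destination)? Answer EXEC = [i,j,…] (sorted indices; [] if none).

EXEC = [2,3,6,8]

0: ✓ CMP  NZCV=0010
1: · ADDLE
2: ✓ SUBNE  r5←0x2d
3: ✓ SUBNE  r1←0xfc
4: ✓ CMP  NZCV=1010
5: · ADDGT
6: ✓ MOVLT  r5←0xb0
7: ✓ CMP  NZCV=1000
8: ✓ MOVVC  r2←0x1e
9: · MOVPL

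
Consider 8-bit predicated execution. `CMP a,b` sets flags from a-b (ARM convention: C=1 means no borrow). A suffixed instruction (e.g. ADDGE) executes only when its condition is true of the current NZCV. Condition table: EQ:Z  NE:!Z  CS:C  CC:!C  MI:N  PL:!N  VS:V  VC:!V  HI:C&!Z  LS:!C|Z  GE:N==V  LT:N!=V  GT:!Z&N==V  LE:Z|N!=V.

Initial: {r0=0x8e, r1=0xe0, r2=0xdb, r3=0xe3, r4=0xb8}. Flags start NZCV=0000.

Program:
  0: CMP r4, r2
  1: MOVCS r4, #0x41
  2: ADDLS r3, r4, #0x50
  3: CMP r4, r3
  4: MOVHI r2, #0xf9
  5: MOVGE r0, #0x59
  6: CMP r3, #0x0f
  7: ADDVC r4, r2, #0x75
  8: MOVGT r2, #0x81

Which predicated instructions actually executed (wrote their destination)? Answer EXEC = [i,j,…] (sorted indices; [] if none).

0: ✓ CMP  NZCV=1000
1: · MOVCS
2: ✓ ADDLS  r3←0x08
3: ✓ CMP  NZCV=1010
4: ✓ MOVHI  r2←0xf9
5: · MOVGE
6: ✓ CMP  NZCV=1000
7: ✓ ADDVC  r4←0x6e
8: · MOVGT

EXEC = [2,4,7]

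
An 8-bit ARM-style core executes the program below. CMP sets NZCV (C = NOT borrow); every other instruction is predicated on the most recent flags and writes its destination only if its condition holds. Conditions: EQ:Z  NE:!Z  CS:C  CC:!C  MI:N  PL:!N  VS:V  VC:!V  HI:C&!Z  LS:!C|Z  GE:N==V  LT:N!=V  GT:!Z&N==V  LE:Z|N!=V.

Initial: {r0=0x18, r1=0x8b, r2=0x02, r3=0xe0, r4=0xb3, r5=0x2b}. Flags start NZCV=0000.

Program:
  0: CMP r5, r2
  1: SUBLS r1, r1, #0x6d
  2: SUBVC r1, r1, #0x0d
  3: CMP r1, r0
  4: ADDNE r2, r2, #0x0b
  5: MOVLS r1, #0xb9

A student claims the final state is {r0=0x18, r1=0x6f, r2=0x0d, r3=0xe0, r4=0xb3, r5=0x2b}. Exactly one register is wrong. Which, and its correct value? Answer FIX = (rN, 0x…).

[0] flags=0010 → (cmp)
[1] flags=0010 LS?F → skip
[2] flags=0010 VC?T → r1=0x7e
[3] flags=0010 → (cmp)
[4] flags=0010 NE?T → r2=0x0d
[5] flags=0010 LS?F → skip

FIX = (r1, 0x7e)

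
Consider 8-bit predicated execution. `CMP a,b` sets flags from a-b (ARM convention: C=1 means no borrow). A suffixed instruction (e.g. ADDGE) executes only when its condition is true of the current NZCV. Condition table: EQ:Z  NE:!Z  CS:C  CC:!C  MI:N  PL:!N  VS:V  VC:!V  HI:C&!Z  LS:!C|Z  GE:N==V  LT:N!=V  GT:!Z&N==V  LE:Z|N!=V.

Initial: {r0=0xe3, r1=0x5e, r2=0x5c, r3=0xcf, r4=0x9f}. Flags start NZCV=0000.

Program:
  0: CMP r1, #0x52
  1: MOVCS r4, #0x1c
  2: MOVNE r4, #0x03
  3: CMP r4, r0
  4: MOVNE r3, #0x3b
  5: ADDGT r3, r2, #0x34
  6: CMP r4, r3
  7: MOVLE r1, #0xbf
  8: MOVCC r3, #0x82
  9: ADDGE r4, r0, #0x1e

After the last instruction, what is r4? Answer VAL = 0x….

0: ✓ CMP  NZCV=0010
1: ✓ MOVCS  r4←0x1c
2: ✓ MOVNE  r4←0x03
3: ✓ CMP  NZCV=0000
4: ✓ MOVNE  r3←0x3b
5: ✓ ADDGT  r3←0x90
6: ✓ CMP  NZCV=0000
7: · MOVLE
8: ✓ MOVCC  r3←0x82
9: ✓ ADDGE  r4←0x01

VAL = 0x01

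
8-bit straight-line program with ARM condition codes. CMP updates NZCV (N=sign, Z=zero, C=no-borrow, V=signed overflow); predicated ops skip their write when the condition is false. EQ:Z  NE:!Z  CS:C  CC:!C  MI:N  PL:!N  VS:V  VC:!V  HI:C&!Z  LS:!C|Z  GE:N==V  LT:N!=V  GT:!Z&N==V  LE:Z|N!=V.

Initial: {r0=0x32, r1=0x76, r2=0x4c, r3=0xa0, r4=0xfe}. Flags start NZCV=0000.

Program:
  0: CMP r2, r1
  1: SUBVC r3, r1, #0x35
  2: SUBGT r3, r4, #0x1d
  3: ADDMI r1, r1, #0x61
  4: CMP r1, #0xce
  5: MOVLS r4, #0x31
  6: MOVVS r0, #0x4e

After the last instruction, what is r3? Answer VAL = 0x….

[0] flags=1000 → (cmp)
[1] flags=1000 VC?T → r3=0x41
[2] flags=1000 GT?F → skip
[3] flags=1000 MI?T → r1=0xd7
[4] flags=0010 → (cmp)
[5] flags=0010 LS?F → skip
[6] flags=0010 VS?F → skip

VAL = 0x41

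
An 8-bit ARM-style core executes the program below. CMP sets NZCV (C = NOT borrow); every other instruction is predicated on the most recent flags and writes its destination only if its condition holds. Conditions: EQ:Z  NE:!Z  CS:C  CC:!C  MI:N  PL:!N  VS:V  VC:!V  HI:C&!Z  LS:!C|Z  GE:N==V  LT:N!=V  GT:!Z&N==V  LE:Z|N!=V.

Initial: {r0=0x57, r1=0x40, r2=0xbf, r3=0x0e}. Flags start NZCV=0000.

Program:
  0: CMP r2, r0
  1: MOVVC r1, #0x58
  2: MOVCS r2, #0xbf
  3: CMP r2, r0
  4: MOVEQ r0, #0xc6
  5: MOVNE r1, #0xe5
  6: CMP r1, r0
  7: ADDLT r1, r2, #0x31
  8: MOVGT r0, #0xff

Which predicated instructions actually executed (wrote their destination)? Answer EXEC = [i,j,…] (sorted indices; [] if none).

0: ✓ CMP  NZCV=0011
1: · MOVVC
2: ✓ MOVCS  r2←0xbf
3: ✓ CMP  NZCV=0011
4: · MOVEQ
5: ✓ MOVNE  r1←0xe5
6: ✓ CMP  NZCV=1010
7: ✓ ADDLT  r1←0xf0
8: · MOVGT

EXEC = [2,5,7]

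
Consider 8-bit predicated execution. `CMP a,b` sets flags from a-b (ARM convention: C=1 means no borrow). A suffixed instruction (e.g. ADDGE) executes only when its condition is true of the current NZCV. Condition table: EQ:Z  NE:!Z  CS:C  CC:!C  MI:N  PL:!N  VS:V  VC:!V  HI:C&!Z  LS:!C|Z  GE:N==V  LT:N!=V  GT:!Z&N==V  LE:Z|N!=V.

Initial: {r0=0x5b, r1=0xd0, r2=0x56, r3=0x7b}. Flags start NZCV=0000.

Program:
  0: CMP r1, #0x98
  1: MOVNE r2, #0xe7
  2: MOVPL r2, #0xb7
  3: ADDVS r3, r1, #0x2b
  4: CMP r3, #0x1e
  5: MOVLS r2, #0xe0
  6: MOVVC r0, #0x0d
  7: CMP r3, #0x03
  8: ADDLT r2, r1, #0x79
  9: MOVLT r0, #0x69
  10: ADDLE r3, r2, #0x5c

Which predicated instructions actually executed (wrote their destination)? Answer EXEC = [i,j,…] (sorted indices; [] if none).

EXEC = [1,2,6]

[0] flags=0010 → (cmp)
[1] flags=0010 NE?T → r2=0xe7
[2] flags=0010 PL?T → r2=0xb7
[3] flags=0010 VS?F → skip
[4] flags=0010 → (cmp)
[5] flags=0010 LS?F → skip
[6] flags=0010 VC?T → r0=0x0d
[7] flags=0010 → (cmp)
[8] flags=0010 LT?F → skip
[9] flags=0010 LT?F → skip
[10] flags=0010 LE?F → skip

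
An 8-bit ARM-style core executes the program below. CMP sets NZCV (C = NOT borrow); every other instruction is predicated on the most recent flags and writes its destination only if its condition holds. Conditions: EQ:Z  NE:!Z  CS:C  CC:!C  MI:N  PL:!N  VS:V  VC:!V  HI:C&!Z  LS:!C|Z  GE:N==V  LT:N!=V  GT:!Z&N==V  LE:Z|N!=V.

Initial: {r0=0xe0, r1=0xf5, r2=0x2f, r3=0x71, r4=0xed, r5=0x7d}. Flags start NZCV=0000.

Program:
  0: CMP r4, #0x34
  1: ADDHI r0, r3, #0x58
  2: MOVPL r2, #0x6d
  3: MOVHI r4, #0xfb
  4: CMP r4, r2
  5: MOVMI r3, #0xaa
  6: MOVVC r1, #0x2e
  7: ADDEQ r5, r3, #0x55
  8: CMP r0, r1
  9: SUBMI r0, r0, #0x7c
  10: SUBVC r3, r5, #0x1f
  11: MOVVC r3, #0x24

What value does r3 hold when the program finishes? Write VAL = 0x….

[0] flags=1010 → (cmp)
[1] flags=1010 HI?T → r0=0xc9
[2] flags=1010 PL?F → skip
[3] flags=1010 HI?T → r4=0xfb
[4] flags=1010 → (cmp)
[5] flags=1010 MI?T → r3=0xaa
[6] flags=1010 VC?T → r1=0x2e
[7] flags=1010 EQ?F → skip
[8] flags=1010 → (cmp)
[9] flags=1010 MI?T → r0=0x4d
[10] flags=1010 VC?T → r3=0x5e
[11] flags=1010 VC?T → r3=0x24

VAL = 0x24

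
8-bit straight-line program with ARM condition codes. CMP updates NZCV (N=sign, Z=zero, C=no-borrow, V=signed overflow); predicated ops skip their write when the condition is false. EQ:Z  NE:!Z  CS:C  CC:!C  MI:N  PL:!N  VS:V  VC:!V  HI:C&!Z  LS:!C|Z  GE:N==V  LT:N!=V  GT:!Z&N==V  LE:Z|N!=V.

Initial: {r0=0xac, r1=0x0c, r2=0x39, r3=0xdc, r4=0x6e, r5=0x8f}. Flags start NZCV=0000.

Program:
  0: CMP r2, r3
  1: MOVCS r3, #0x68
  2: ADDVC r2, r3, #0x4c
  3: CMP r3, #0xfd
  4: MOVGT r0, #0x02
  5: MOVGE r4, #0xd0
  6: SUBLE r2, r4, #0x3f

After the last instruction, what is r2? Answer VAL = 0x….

VAL = 0x2f

[0] flags=0000 → (cmp)
[1] flags=0000 CS?F → skip
[2] flags=0000 VC?T → r2=0x28
[3] flags=1000 → (cmp)
[4] flags=1000 GT?F → skip
[5] flags=1000 GE?F → skip
[6] flags=1000 LE?T → r2=0x2f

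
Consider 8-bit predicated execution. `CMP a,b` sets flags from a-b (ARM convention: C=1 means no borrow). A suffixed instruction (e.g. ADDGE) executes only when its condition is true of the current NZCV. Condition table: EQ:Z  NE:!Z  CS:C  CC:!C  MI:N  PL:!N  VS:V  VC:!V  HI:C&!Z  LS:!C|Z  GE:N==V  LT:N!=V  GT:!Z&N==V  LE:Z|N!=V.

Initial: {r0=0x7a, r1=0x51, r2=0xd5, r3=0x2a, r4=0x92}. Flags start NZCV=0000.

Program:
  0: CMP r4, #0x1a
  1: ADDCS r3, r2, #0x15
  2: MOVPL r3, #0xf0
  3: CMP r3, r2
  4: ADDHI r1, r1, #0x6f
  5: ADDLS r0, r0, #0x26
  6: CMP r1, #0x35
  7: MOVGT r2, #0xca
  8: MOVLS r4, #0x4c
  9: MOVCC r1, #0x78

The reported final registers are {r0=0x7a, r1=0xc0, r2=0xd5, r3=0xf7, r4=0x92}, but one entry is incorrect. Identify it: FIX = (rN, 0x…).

FIX = (r3, 0xf0)

0: ✓ CMP  NZCV=0011
1: ✓ ADDCS  r3←0xea
2: ✓ MOVPL  r3←0xf0
3: ✓ CMP  NZCV=0010
4: ✓ ADDHI  r1←0xc0
5: · ADDLS
6: ✓ CMP  NZCV=1010
7: · MOVGT
8: · MOVLS
9: · MOVCC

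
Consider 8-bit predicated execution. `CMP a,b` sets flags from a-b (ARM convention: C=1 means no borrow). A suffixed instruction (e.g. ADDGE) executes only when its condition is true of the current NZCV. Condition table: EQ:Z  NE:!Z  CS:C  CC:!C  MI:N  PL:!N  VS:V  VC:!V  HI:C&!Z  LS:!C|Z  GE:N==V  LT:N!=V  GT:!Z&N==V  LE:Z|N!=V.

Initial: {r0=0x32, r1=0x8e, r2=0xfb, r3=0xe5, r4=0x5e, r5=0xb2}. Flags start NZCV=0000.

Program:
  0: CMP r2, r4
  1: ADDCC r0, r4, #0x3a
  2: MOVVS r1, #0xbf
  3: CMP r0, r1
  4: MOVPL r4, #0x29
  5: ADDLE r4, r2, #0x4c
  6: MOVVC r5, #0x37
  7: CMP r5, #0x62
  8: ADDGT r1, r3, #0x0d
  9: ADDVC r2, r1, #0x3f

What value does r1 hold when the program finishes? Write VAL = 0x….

0: ✓ CMP  NZCV=1010
1: · ADDCC
2: · MOVVS
3: ✓ CMP  NZCV=1001
4: · MOVPL
5: · ADDLE
6: · MOVVC
7: ✓ CMP  NZCV=0011
8: · ADDGT
9: · ADDVC

VAL = 0x8e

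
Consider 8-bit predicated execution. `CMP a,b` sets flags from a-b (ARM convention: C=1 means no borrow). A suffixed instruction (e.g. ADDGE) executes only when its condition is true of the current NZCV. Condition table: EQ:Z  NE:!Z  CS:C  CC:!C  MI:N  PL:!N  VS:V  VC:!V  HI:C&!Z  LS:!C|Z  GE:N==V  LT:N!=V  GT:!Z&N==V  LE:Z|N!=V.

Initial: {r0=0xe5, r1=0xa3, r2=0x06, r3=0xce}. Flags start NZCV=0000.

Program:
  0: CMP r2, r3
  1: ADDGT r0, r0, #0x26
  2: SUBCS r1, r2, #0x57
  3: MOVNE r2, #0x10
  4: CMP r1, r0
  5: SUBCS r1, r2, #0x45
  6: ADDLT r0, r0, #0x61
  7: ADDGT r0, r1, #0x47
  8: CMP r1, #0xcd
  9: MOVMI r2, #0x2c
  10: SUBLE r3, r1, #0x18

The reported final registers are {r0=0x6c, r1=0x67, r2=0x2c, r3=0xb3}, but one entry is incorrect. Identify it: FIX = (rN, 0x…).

FIX = (r1, 0xcb)

0: ✓ CMP  NZCV=0000
1: ✓ ADDGT  r0←0x0b
2: · SUBCS
3: ✓ MOVNE  r2←0x10
4: ✓ CMP  NZCV=1010
5: ✓ SUBCS  r1←0xcb
6: ✓ ADDLT  r0←0x6c
7: · ADDGT
8: ✓ CMP  NZCV=1000
9: ✓ MOVMI  r2←0x2c
10: ✓ SUBLE  r3←0xb3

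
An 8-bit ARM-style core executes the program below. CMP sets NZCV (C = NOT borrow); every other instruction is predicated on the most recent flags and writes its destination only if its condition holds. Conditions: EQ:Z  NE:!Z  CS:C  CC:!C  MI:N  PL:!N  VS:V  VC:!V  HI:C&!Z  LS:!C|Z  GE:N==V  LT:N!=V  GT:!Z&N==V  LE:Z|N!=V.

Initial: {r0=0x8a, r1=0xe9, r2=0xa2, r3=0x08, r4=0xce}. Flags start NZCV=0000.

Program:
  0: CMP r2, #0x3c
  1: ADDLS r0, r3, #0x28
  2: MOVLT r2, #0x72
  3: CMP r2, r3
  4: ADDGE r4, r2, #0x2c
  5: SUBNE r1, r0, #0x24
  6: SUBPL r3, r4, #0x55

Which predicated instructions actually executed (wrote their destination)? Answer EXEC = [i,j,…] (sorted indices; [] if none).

EXEC = [2,4,5,6]

[0] flags=0011 → (cmp)
[1] flags=0011 LS?F → skip
[2] flags=0011 LT?T → r2=0x72
[3] flags=0010 → (cmp)
[4] flags=0010 GE?T → r4=0x9e
[5] flags=0010 NE?T → r1=0x66
[6] flags=0010 PL?T → r3=0x49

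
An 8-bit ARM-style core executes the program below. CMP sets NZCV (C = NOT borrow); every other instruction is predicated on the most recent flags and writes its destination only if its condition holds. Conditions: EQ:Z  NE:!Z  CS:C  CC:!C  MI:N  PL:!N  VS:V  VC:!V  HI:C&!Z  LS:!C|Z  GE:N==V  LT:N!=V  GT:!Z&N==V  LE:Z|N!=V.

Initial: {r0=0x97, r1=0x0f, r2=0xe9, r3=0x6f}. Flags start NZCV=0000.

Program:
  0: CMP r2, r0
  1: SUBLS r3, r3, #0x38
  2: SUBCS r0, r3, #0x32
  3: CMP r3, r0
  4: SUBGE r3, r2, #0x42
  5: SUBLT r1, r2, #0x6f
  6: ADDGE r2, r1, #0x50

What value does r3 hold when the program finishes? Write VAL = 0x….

VAL = 0xa7

0: ✓ CMP  NZCV=0010
1: · SUBLS
2: ✓ SUBCS  r0←0x3d
3: ✓ CMP  NZCV=0010
4: ✓ SUBGE  r3←0xa7
5: · SUBLT
6: ✓ ADDGE  r2←0x5f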